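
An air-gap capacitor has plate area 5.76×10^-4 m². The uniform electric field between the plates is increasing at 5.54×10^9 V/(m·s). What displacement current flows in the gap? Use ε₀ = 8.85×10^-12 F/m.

2.82×10^-5 A

The displacement current is ε₀ times dΦ_E/dt = ε₀ A dE/dt = (8.85×10^-12)(5.76×10^-4)(5.54×10^9) = 2.82×10^-5 A.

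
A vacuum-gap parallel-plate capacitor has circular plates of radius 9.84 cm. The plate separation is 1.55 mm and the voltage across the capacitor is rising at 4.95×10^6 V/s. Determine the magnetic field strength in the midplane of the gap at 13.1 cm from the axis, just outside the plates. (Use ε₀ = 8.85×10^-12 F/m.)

1.31×10^-9 T

I_d = C dV/dt with C = ε₀πR²/d = 1.737×10^-10 F, so I_d = (1.737×10^-10)(4.95×10^6) = 8.598×10^-4 A.
Outside the plates the loop encloses all of I_d, so B·2πr = μ₀ I_d and B = 1.31×10^-9 T.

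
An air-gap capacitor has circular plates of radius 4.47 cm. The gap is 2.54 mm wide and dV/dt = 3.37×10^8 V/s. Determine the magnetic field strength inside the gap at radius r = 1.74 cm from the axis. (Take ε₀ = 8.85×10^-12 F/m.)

1.28×10^-8 T

With E = V/d, dE/dt = 1.327×10^11 V/(m·s) and πR² = 6.277×10^-3 m², giving I_d = ε₀ πR² dE/dt = 7.372×10^-3 A.
∮B·dl = μ₀ I_d,enc with I_d,enc = I_d r²/R² = 1.117×10^-3 A; so B = μ₀ I_d,enc/(2πr) = 1.28×10^-8 T.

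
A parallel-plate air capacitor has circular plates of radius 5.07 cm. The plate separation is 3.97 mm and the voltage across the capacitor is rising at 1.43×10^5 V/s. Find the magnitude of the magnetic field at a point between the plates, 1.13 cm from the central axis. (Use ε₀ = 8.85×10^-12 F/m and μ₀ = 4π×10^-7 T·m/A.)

2.26×10^-12 T

dE/dt = (dV/dt)/d = 3.602×10^7 V/(m·s); I_d = ε₀(πR²)(dE/dt) = (8.85×10^-12)(8.075×10^-3)(3.602×10^7) = 2.574×10^-6 A.
∮B·dl = μ₀ I_d,enc with I_d,enc = I_d r²/R² = 1.279×10^-7 A; so B = μ₀ I_d,enc/(2πr) = 2.26×10^-12 T.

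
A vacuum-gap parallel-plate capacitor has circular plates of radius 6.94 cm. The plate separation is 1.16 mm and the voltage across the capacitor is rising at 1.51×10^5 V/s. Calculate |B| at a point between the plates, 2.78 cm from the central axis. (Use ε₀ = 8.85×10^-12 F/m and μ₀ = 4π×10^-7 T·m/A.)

2.01×10^-11 T

dE/dt = (dV/dt)/d = 1.302×10^8 V/(m·s); I_d = ε₀(πR²)(dE/dt) = (8.85×10^-12)(0.01513)(1.302×10^8) = 1.743×10^-5 A.
For r < R the Ampère–Maxwell law gives B(2πr) = μ₀ I_d (r²/R²), so B = μ₀ I_d r/(2πR²) = (4π×10^-7)(1.743×10^-5)(0.0278)/(2π·0.0694²) = 2.01×10^-11 T.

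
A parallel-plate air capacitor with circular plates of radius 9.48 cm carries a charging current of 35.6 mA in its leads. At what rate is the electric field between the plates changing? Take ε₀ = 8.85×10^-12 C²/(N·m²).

The displacement current between the plates equals the conduction current, I_d = 35.6 mA.
Then dE/dt = I_d/(ε₀A) = 1.42×10^11 V/(m·s).

1.42×10^11 V/(m·s)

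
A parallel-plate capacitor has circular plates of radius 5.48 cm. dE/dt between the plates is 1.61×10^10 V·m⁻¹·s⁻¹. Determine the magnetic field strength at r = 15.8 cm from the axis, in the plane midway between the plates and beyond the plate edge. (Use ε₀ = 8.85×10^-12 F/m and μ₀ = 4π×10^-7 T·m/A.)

1.70×10^-9 T

Through the whole plate area (πR² = 9.434×10^-3 m²), I_d = ε₀ πR² dE/dt = 1.344×10^-3 A.
For r ≥ R the full I_d is enclosed: B = μ₀ I_d/(2πr) = (4π×10^-7)(1.344×10^-3)/(2π·0.158) = 1.70×10^-9 T.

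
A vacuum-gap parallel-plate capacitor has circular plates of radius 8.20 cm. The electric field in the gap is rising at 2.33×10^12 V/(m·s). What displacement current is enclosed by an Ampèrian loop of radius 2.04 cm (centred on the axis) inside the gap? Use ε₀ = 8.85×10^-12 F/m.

Total displacement current: I_d = ε₀(πR²)(dE/dt) = (8.85×10^-12)(0.02112)(2.33×10^12) = 0.4355 A.
The field is uniform, so I_d,enc = I_d (r/R)² = (0.4355)(2.04/8.20)² = 0.0270 A.

0.0270 A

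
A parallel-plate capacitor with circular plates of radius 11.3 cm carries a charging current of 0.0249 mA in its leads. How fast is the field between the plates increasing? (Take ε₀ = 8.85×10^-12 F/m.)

7.01×10^7 V/(m·s)

The displacement current between the plates equals the conduction current, I_d = 0.0249 mA.
Since I_d = ε₀ A dE/dt, dE/dt = I_d/(ε₀A) = (2.49×10^-5)/((8.85×10^-12)(0.04011)) = 7.01×10^7 V/(m·s).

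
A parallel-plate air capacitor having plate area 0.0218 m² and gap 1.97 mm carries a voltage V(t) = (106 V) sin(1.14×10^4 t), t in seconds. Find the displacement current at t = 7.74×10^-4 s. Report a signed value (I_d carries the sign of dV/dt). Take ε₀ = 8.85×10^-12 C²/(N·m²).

-9.76×10^-5 A

dE/dt = (V₀ω/d)·cos(ωt) with ωt = 8.8236 rad: (106)(1.14×10^4)(-0.8247)/(1.97×10^-3) = -5.059×10^8 V/(m·s).
I_d = ε₀ A dE/dt = (8.85×10^-12)(0.0218)(-5.059×10^8) = -9.76×10^-5 A.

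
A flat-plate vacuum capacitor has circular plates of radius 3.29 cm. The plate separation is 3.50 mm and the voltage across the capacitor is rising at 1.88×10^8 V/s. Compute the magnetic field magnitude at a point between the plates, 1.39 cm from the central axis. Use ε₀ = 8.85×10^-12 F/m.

4.15×10^-9 T

With E = V/d, dE/dt = 5.371×10^10 V/(m·s) and πR² = 3.400×10^-3 m², giving I_d = ε₀ πR² dE/dt = 1.616×10^-3 A.
An Ampèrian loop of radius r encloses a fraction (r/R)² of I_d. Then B·2πr = μ₀ I_d (r/R)², giving B = μ₀ I_d r/(2πR²) = 4.15×10^-9 T.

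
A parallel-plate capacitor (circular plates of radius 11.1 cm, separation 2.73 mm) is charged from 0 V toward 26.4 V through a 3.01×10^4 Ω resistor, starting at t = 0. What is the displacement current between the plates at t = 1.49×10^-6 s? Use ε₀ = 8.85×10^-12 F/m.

5.91×10^-4 A

With C = ε₀A/d = (8.85×10^-12)(0.03871)/(2.73×10^-3) = 1.255×10^-10 F, the time constant is τ = RC = 3.778×10^-6 s, so t/τ = 0.3944 and e^(−t/τ) = 0.6741.
I_d = I_cond = (V₀/R) e^(−t/τ) = (8.771×10^-4)(0.6741) = 5.91×10^-4 A.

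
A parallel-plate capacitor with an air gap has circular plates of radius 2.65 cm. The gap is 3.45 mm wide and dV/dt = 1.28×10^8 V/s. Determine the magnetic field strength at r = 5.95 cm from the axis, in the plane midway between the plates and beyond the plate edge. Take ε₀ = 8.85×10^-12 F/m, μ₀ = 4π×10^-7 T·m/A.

2.43×10^-9 T

dE/dt = (dV/dt)/d = 3.710×10^10 V/(m·s); I_d = ε₀(πR²)(dE/dt) = (8.85×10^-12)(2.206×10^-3)(3.710×10^10) = 7.243×10^-4 A.
For r ≥ R the full I_d is enclosed: B = μ₀ I_d/(2πr) = (4π×10^-7)(7.243×10^-4)/(2π·0.0595) = 2.43×10^-9 T.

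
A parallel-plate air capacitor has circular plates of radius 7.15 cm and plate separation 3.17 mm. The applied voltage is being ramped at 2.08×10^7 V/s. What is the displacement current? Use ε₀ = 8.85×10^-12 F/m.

The field between the plates is E = V/d, so dE/dt = (2.08×10^7)/(3.17×10^-3 m) = 6.562×10^9 V/(m·s).
I_d = ε₀ A (dE/dt) = (8.85×10^-12)(0.01606)(6.562×10^9) = 9.33×10^-4 A.

9.33×10^-4 A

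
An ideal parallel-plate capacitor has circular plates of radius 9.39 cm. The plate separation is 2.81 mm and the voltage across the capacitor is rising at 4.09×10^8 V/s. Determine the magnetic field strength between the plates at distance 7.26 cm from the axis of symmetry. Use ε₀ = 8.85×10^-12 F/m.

With E = V/d, dE/dt = 1.456×10^11 V/(m·s) and πR² = 0.02770 m², giving I_d = ε₀ πR² dE/dt = 0.03569 A.
∮B·dl = μ₀ I_d,enc with I_d,enc = I_d r²/R² = 0.02133 A; so B = μ₀ I_d,enc/(2πr) = 5.88×10^-8 T.

5.88×10^-8 T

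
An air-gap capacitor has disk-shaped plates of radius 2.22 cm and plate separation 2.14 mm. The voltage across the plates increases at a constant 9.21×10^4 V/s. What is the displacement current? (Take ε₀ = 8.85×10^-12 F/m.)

5.90×10^-7 A

The field between the plates is E = V/d, so dE/dt = (9.21×10^4)/(2.14×10^-3 m) = 4.304×10^7 V/(m·s).
I_d = ε₀ A (dE/dt) = (8.85×10^-12)(1.548×10^-3)(4.304×10^7) = 5.90×10^-7 A.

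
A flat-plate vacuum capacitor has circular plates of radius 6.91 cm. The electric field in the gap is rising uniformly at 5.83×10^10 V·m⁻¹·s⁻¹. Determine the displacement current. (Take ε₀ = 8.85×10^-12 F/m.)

I_d = ε₀ A (dE/dt) = (8.85×10^-12)(0.01500 m²)(5.83×10^10) = 7.74×10^-3 A.

7.74×10^-3 A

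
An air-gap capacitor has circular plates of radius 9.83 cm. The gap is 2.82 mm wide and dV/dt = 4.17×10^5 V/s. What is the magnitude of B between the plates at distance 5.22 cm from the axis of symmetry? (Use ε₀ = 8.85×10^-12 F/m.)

4.29×10^-11 T

I_d = C dV/dt with C = ε₀πR²/d = 9.528×10^-11 F, so I_d = (9.528×10^-11)(4.17×10^5) = 3.973×10^-5 A.
An Ampèrian loop of radius r encloses a fraction (r/R)² of I_d. Then B·2πr = μ₀ I_d (r/R)², giving B = μ₀ I_d r/(2πR²) = 4.29×10^-11 T.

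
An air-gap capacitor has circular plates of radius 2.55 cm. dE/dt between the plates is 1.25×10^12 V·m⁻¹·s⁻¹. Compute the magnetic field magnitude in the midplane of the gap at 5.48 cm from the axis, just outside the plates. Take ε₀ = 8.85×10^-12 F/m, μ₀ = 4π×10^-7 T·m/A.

Total displacement current: I_d = ε₀(πR²)(dE/dt) = (8.85×10^-12)(2.043×10^-3)(1.25×10^12) = 0.02260 A.
For r ≥ R the full I_d is enclosed: B = μ₀ I_d/(2πr) = (4π×10^-7)(0.02260)/(2π·0.0548) = 8.25×10^-8 T.

8.25×10^-8 T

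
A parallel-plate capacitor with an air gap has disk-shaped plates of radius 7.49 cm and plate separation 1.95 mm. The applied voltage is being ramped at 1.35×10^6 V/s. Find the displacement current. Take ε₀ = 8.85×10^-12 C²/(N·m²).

1.08×10^-4 A

The field between the plates is E = V/d, so dE/dt = (1.35×10^6)/(1.95×10^-3 m) = 6.923×10^8 V/(m·s).
I_d = ε₀ A (dE/dt) = (8.85×10^-12)(0.01762)(6.923×10^8) = 1.08×10^-4 A.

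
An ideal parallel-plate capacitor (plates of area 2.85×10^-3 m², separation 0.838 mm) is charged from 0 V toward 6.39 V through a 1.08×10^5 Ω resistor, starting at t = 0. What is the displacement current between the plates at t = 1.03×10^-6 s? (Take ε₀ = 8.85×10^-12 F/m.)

C = ε₀A/d = (8.85×10^-12)(2.85×10^-3)/(8.38×10^-4) = 3.010×10^-11 F and τ = RC = 3.251×10^-6 s. I_d in the gap equals the RC charging current.
I_d(t) = (V₀/R) e^(−t/τ) = 5.917×10^-5 · e^(−0.3168) = 4.31×10^-5 A.

4.31×10^-5 A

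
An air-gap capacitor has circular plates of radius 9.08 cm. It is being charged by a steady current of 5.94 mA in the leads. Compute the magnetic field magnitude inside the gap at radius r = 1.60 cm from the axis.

No conduction current crosses the gap, so I_d there equals the 5.94×10^-3 A in the leads.
For r < R the Ampère–Maxwell law gives B(2πr) = μ₀ I_d (r²/R²), so B = μ₀ I_d r/(2πR²) = (4π×10^-7)(5.94×10^-3)(0.0160)/(2π·0.0908²) = 2.31×10^-9 T.

2.31×10^-9 T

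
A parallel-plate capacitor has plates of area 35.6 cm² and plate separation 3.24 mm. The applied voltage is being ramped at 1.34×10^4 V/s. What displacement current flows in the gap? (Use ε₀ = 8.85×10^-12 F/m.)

1.30×10^-7 A

The field between the plates is E = V/d, so dE/dt = (1.34×10^4)/(3.24×10^-3 m) = 4.136×10^6 V/(m·s).
I_d = ε₀ A (dE/dt) = (8.85×10^-12)(3.56×10^-3)(4.136×10^6) = 1.30×10^-7 A.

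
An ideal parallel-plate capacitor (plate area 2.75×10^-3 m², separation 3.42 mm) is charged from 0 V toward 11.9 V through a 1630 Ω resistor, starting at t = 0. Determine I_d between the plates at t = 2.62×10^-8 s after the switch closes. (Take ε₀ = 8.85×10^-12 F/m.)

7.63×10^-4 A

With C = ε₀A/d = (8.85×10^-12)(2.75×10^-3)/(3.42×10^-3) = 7.116×10^-12 F, the time constant is τ = RC = 1.160×10^-8 s, so t/τ = 2.259 and e^(−t/τ) = 0.1045.
I_d = I_cond = (V₀/R) e^(−t/τ) = (7.301×10^-3)(0.1045) = 7.63×10^-4 A.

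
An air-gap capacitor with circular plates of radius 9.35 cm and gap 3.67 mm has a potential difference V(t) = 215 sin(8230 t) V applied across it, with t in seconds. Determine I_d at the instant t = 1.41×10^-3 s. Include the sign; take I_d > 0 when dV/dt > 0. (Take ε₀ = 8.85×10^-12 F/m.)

6.70×10^-5 A

dE/dt = (V₀ω/d)·cos(ωt) with ωt = 11.6043 rad: (215)(8230)(0.5718)/(3.67×10^-3) = 2.757×10^8 V/(m·s).
I_d = ε₀ A dE/dt = (8.85×10^-12)(0.02746)(2.757×10^8) = 6.70×10^-5 A.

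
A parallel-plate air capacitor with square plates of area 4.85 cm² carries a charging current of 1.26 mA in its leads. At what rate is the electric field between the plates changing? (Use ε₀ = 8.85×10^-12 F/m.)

Charge continuity gives I_d = I = 1.26×10^-3 A between the plates.
Then dE/dt = I_d/(ε₀A) = 2.94×10^11 V/(m·s).

2.94×10^11 V/(m·s)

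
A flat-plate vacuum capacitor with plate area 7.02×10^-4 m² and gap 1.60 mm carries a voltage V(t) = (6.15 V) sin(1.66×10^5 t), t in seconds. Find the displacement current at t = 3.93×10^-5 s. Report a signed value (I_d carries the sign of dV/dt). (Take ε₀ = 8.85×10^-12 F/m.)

C = ε₀A/d = (8.85×10^-12)(7.02×10^-4)/(1.60×10^-3) = 3.883×10^-12 F. dV/dt = V₀ω·cos(ωt); at ωt = 6.5238 rad this factor is 0.9712.
I_d = C dV/dt = (3.883×10^-12)(6.15)(1.66×10^5)(0.9712) = 3.85×10^-6 A.

3.85×10^-6 A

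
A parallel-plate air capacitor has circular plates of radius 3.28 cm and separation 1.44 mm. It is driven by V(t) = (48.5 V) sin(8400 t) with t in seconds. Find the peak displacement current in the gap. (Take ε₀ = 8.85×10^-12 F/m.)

8.46×10^-6 A

(dE/dt)_max = V₀ω/d = 2.829×10^8 V/(m·s); ω = 8400 rad/s.
I_d,max = ε₀ A (dE/dt)_max = (8.85×10^-12)(3.380×10^-3)(2.829×10^8) = 8.46×10^-6 A.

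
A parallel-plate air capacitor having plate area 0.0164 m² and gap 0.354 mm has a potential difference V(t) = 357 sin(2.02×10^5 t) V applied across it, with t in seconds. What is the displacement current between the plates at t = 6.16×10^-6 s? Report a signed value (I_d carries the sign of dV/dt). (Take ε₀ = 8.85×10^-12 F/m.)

dE/dt = (V₀ω/d)·cos(ωt) with ωt = 1.24432 rad: (357)(2.02×10^5)(0.3207)/(3.54×10^-4) = 6.533×10^10 V/(m·s).
I_d = ε₀ A dE/dt = (8.85×10^-12)(0.0164)(6.533×10^10) = 9.48×10^-3 A.

9.48×10^-3 A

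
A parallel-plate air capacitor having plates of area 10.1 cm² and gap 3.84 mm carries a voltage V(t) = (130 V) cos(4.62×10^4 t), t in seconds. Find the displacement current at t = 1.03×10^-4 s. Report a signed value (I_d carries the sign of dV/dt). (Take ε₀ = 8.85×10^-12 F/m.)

dV/dt = (130)(4.62×10^4)·−sin(4.7586) = 6.000×10^6 V/s.
I_d = C dV/dt with C = ε₀A/d = (8.85×10^-12)(1.01×10^-3)/(3.84×10^-3) = 2.328×10^-12 F, so I_d = (2.328×10^-12)(6.000×10^6) = 1.40×10^-5 A.

1.40×10^-5 A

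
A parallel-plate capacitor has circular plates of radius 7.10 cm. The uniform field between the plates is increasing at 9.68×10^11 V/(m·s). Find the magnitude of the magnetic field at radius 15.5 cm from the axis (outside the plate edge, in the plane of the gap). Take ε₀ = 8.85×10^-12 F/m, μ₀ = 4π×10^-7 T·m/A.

1.75×10^-7 T

I_d = ε₀ dΦ_E/dt = ε₀ πR² (dE/dt) = (8.85×10^-12)(0.01584)(9.68×10^11) = 0.1357 A through the full plate area.
With r > R the enclosed displacement current is the full I_d; B = μ₀ I_d / (2πr) = 1.75×10^-7 T.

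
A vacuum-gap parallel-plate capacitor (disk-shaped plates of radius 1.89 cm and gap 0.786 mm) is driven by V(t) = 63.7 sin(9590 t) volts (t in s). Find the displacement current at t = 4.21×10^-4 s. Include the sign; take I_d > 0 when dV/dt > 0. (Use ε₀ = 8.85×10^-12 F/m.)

-4.82×10^-6 A

dV/dt = (63.7)(9590)·cos(4.03739) = -3.817×10^5 V/s.
I_d = C dV/dt with C = ε₀A/d = (8.85×10^-12)(1.122×10^-3)/(7.86×10^-4) = 1.263×10^-11 F, so I_d = (1.263×10^-11)(-3.817×10^5) = -4.82×10^-6 A.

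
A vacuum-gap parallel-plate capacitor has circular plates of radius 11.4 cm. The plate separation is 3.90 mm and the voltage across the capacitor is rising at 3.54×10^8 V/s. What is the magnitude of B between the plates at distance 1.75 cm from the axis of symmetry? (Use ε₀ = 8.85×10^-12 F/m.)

With E = V/d, dE/dt = 9.077×10^10 V/(m·s) and πR² = 0.04083 m², giving I_d = ε₀ πR² dE/dt = 0.03280 A.
∮B·dl = μ₀ I_d,enc with I_d,enc = I_d r²/R² = 7.729×10^-4 A; so B = μ₀ I_d,enc/(2πr) = 8.83×10^-9 T.

8.83×10^-9 T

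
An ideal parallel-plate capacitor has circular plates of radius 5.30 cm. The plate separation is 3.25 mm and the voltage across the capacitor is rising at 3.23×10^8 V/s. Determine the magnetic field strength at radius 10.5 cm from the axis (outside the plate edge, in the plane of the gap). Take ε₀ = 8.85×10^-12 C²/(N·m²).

dE/dt = (dV/dt)/d = 9.938×10^10 V/(m·s); I_d = ε₀(πR²)(dE/dt) = (8.85×10^-12)(8.825×10^-3)(9.938×10^10) = 7.762×10^-3 A.
For r ≥ R the full I_d is enclosed: B = μ₀ I_d/(2πr) = (4π×10^-7)(7.762×10^-3)/(2π·0.105) = 1.48×10^-8 T.

1.48×10^-8 T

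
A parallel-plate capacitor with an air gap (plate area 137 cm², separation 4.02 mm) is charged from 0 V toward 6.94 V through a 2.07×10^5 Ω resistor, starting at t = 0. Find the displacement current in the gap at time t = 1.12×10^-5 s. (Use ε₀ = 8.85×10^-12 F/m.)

5.58×10^-6 A

C = ε₀A/d = (8.85×10^-12)(0.0137)/(4.02×10^-3) = 3.016×10^-11 F and τ = RC = 6.243×10^-6 s. I_d in the gap equals the RC charging current.
I_d(t) = (V₀/R) e^(−t/τ) = 3.353×10^-5 · e^(−1.794) = 5.58×10^-6 A.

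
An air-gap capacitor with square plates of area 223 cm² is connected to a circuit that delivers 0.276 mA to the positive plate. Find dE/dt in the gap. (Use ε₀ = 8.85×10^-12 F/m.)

1.40×10^9 V/(m·s)

The displacement current between the plates equals the conduction current, I_d = 0.276 mA.
Inverting I_d = ε₀ A dE/dt gives dE/dt = 2.76×10^-4 / (8.85×10^-12 · 0.0223) = 1.40×10^9 V/(m·s).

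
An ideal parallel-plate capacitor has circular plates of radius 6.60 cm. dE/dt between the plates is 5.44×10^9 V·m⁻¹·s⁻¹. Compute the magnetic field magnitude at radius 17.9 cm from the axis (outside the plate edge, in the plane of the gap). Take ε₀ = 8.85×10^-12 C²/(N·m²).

7.36×10^-10 T

Through the whole plate area (πR² = 0.01368 m²), I_d = ε₀ πR² dE/dt = 6.586×10^-4 A.
With r > R the enclosed displacement current is the full I_d; B = μ₀ I_d / (2πr) = 7.36×10^-10 T.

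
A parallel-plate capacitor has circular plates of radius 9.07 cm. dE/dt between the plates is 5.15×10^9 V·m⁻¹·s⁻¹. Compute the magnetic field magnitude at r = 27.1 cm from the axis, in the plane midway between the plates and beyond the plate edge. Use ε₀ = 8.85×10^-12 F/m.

Through the whole plate area (πR² = 0.02584 m²), I_d = ε₀ πR² dE/dt = 1.178×10^-3 A.
For r ≥ R the full I_d is enclosed: B = μ₀ I_d/(2πr) = (4π×10^-7)(1.178×10^-3)/(2π·0.271) = 8.69×10^-10 T.

8.69×10^-10 T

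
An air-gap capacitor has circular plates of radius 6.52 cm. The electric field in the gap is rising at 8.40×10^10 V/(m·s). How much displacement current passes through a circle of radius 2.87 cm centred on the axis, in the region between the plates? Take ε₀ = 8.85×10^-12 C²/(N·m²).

1.92×10^-3 A

I_d = ε₀ dΦ_E/dt = ε₀ πR² (dE/dt) = (8.85×10^-12)(0.01336)(8.40×10^10) = 9.932×10^-3 A through the full plate area.
Through an area πr² the displacement current is I_d·(πr²/πR²) = I_d (r/R)² = 1.92×10^-3 A.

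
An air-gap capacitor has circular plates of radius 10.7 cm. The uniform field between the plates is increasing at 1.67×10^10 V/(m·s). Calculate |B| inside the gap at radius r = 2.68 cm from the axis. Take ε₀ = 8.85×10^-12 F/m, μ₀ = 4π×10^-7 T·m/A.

2.49×10^-9 T

I_d = ε₀ dΦ_E/dt = ε₀ πR² (dE/dt) = (8.85×10^-12)(0.03597)(1.67×10^10) = 5.316×10^-3 A through the full plate area.
For r < R the Ampère–Maxwell law gives B(2πr) = μ₀ I_d (r²/R²), so B = μ₀ I_d r/(2πR²) = (4π×10^-7)(5.316×10^-3)(0.0268)/(2π·0.107²) = 2.49×10^-9 T.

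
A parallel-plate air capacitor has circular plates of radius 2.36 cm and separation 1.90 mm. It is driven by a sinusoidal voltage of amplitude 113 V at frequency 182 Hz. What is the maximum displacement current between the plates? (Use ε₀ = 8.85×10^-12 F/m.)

1.05×10^-6 A

C = ε₀A/d = (8.85×10^-12)(1.750×10^-3)/(1.90×10^-3) = 8.151×10^-12 F; ω = 2πf = 1144 rad/s.
I_d = C dV/dt, so |I_d|_max = C V₀ ω = (8.151×10^-12)(113)(1144) = 1.05×10^-6 A.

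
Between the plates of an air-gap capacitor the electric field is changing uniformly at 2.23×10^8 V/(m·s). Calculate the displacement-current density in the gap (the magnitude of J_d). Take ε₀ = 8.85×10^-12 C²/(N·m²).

1.97×10^-3 A/m²

J_d = ε₀ ∂E/∂t, so J_d = 1.97×10^-3 A/m².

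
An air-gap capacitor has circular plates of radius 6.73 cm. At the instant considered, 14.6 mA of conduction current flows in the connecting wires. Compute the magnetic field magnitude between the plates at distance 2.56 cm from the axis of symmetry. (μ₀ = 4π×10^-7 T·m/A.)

No conduction current crosses the gap, so I_d there equals the 0.0146 A in the leads.
An Ampèrian loop of radius r encloses a fraction (r/R)² of I_d. Then B·2πr = μ₀ I_d (r/R)², giving B = μ₀ I_d r/(2πR²) = 1.65×10^-8 T.

1.65×10^-8 T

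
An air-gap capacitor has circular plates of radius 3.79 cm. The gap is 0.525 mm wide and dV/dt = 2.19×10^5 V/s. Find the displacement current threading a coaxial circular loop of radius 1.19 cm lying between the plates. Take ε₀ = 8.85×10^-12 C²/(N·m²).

dE/dt = (dV/dt)/d = 4.171×10^8 V/(m·s); I_d = ε₀(πR²)(dE/dt) = (8.85×10^-12)(4.513×10^-3)(4.171×10^8) = 1.666×10^-5 A.
The field is uniform, so I_d,enc = I_d (r/R)² = (1.666×10^-5)(1.19/3.79)² = 1.64×10^-6 A.

1.64×10^-6 A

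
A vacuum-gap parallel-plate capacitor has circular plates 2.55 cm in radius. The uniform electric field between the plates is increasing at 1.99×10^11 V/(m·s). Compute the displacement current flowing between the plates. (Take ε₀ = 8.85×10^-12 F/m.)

3.60×10^-3 A

I_d = ε₀ A (dE/dt) = (8.85×10^-12)(2.043×10^-3 m²)(1.99×10^11) = 3.60×10^-3 A.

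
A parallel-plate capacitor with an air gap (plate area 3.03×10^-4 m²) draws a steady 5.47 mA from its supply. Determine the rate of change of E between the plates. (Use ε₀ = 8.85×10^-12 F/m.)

2.04×10^12 V/(m·s)

Charge continuity gives I_d = I = 5.47×10^-3 A between the plates.
Since I_d = ε₀ A dE/dt, dE/dt = I_d/(ε₀A) = (5.47×10^-3)/((8.85×10^-12)(3.03×10^-4)) = 2.04×10^12 V/(m·s).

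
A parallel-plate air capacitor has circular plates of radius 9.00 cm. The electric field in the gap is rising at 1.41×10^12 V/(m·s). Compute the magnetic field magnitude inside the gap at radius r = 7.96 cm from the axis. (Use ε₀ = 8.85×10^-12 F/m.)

6.24×10^-7 T

Total displacement current: I_d = ε₀(πR²)(dE/dt) = (8.85×10^-12)(0.02545)(1.41×10^12) = 0.3176 A.
For r < R the Ampère–Maxwell law gives B(2πr) = μ₀ I_d (r²/R²), so B = μ₀ I_d r/(2πR²) = (4π×10^-7)(0.3176)(0.0796)/(2π·0.0900²) = 6.24×10^-7 T.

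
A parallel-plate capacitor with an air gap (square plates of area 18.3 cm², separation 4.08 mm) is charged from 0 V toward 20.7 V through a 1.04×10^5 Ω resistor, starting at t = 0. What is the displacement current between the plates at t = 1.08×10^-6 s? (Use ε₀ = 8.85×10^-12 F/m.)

1.45×10^-5 A

C = ε₀A/d = (8.85×10^-12)(1.83×10^-3)/(4.08×10^-3) = 3.969×10^-12 F, so τ = RC = 4.128×10^-7 s.
The conduction current is I(t) = (V₀/R) e^(−t/τ), and the displacement current between the plates equals it.
t/τ = 2.616; I_d = (20.7/1.04×10^5) · e^(−2.616) = (1.990×10^-4)(0.07309) = 1.45×10^-5 A.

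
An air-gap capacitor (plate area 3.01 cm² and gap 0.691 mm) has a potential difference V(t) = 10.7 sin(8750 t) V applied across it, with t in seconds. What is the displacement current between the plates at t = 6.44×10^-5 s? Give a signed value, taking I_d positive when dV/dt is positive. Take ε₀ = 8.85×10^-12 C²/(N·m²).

dV/dt = (10.7)(8750)·cos(0.5635) = 7.915×10^4 V/s.
I_d = C dV/dt with C = ε₀A/d = (8.85×10^-12)(3.01×10^-4)/(6.91×10^-4) = 3.855×10^-12 F, so I_d = (3.855×10^-12)(7.915×10^4) = 3.05×10^-7 A.

3.05×10^-7 A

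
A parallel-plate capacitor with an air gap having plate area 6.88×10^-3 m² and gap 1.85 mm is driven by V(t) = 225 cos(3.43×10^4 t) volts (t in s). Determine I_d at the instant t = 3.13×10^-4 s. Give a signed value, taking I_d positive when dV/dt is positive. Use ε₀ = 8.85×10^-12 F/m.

2.45×10^-4 A

C = ε₀A/d = (8.85×10^-12)(6.88×10^-3)/(1.85×10^-3) = 3.291×10^-11 F. dV/dt = V₀ω·−sin(ωt); at ωt = 10.7359 rad this factor is 0.9665.
I_d = C dV/dt = (3.291×10^-11)(225)(3.43×10^4)(0.9665) = 2.45×10^-4 A.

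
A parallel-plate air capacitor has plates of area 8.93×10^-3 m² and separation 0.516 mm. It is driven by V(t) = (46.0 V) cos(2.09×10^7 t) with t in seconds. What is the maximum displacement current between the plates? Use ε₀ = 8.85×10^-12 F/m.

0.147 A

(dE/dt)_max = V₀ω/d = 1.863×10^12 V/(m·s); ω = 2.09×10^7 rad/s.
I_d,max = ε₀ A (dE/dt)_max = (8.85×10^-12)(8.93×10^-3)(1.863×10^12) = 0.147 A.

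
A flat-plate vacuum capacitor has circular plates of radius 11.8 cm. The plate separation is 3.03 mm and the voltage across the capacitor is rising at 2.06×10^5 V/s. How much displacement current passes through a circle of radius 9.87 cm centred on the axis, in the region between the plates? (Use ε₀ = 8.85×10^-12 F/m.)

dE/dt = (dV/dt)/d = 6.799×10^7 V/(m·s); I_d = ε₀(πR²)(dE/dt) = (8.85×10^-12)(0.04374)(6.799×10^7) = 2.632×10^-5 A.
Through an area πr² the displacement current is I_d·(πr²/πR²) = I_d (r/R)² = 1.84×10^-5 A.

1.84×10^-5 A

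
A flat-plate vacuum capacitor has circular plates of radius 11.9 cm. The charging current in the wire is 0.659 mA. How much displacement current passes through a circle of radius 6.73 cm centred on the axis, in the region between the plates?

2.11×10^-4 A

By continuity the displacement current in the gap matches the conduction current: I_d = 6.59×10^-4 A.
The field is uniform, so I_d,enc = I_d (r/R)² = (6.59×10^-4)(6.73/11.9)² = 2.11×10^-4 A.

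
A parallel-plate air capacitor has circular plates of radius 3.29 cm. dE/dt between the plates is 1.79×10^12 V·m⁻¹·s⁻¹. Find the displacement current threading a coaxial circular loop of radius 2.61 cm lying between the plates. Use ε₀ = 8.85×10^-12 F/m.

Through the whole plate area (πR² = 3.400×10^-3 m²), I_d = ε₀ πR² dE/dt = 0.05386 A.
Through an area πr² the displacement current is I_d·(πr²/πR²) = I_d (r/R)² = 0.0339 A.

0.0339 A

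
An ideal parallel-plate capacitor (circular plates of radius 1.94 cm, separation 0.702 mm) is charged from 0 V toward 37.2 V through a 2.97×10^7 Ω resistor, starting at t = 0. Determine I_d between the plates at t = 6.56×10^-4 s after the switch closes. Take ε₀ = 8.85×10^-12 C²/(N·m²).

C = ε₀A/d = (8.85×10^-12)(1.182×10^-3)/(7.02×10^-4) = 1.490×10^-11 F and τ = RC = 4.425×10^-4 s. I_d in the gap equals the RC charging current.
I_d(t) = (V₀/R) e^(−t/τ) = 1.253×10^-6 · e^(−1.482) = 2.85×10^-7 A.

2.85×10^-7 A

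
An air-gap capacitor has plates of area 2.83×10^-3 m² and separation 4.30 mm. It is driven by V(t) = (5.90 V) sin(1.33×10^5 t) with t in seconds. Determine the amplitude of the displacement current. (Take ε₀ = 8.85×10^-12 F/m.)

4.57×10^-6 A

(dE/dt)_max = V₀ω/d = 1.825×10^8 V/(m·s); ω = 1.33×10^5 rad/s.
I_d,max = ε₀ A (dE/dt)_max = (8.85×10^-12)(2.83×10^-3)(1.825×10^8) = 4.57×10^-6 A.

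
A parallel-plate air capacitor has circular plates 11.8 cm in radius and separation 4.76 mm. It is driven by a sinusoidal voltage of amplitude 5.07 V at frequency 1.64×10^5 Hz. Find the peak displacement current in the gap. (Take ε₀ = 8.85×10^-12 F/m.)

4.25×10^-4 A

The displacement current equals the conduction current C dV/dt, which peaks at C V₀ ω.
With C = ε₀A/d = (8.85×10^-12)(0.04374)/(4.76×10^-3) = 8.132×10^-11 F and ω = 2πf = 1.030×10^6 rad/s, I_d,max = (8.132×10^-11)(5.07)(1.030×10^6) = 4.25×10^-4 A.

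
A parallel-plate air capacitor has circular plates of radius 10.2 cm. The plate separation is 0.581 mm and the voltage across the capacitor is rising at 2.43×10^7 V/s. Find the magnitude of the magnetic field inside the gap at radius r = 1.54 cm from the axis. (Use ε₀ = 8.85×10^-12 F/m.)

dE/dt = (dV/dt)/d = 4.182×10^10 V/(m·s); I_d = ε₀(πR²)(dE/dt) = (8.85×10^-12)(0.03269)(4.182×10^10) = 0.01210 A.
For r < R the Ampère–Maxwell law gives B(2πr) = μ₀ I_d (r²/R²), so B = μ₀ I_d r/(2πR²) = (4π×10^-7)(0.01210)(0.0154)/(2π·0.102²) = 3.58×10^-9 T.

3.58×10^-9 T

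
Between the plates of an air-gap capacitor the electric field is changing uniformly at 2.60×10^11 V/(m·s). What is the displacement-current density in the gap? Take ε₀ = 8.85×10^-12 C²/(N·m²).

2.30 A/m²

J_d = ε₀ ∂E/∂t, so J_d = 2.30 A/m².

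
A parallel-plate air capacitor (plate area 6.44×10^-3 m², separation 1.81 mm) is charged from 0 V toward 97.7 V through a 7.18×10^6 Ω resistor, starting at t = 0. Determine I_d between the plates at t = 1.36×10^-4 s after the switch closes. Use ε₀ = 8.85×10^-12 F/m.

7.46×10^-6 A

C = ε₀A/d = (8.85×10^-12)(6.44×10^-3)/(1.81×10^-3) = 3.149×10^-11 F and τ = RC = 2.261×10^-4 s. I_d in the gap equals the RC charging current.
I_d(t) = (V₀/R) e^(−t/τ) = 1.361×10^-5 · e^(−0.6015) = 7.46×10^-6 A.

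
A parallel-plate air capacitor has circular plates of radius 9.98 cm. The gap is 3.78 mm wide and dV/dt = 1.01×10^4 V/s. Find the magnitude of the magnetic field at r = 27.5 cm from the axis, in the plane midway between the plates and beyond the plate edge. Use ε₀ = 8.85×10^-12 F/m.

I_d = C dV/dt with C = ε₀πR²/d = 7.326×10^-11 F, so I_d = (7.326×10^-11)(1.01×10^4) = 7.399×10^-7 A.
With r > R the enclosed displacement current is the full I_d; B = μ₀ I_d / (2πr) = 5.38×10^-13 T.

5.38×10^-13 T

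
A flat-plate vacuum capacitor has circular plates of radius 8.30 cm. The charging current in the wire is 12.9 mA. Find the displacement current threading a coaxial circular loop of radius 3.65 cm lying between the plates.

2.49×10^-3 A

By continuity the displacement current in the gap matches the conduction current: I_d = 0.0129 A.
The field is uniform, so I_d,enc = I_d (r/R)² = (0.0129)(3.65/8.30)² = 2.49×10^-3 A.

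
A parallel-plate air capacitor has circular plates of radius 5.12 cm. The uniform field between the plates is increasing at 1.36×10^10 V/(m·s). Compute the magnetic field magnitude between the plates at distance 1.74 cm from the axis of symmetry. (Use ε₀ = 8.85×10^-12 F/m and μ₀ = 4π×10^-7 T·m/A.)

I_d = ε₀ dΦ_E/dt = ε₀ πR² (dE/dt) = (8.85×10^-12)(8.235×10^-3)(1.36×10^10) = 9.912×10^-4 A through the full plate area.
An Ampèrian loop of radius r encloses a fraction (r/R)² of I_d. Then B·2πr = μ₀ I_d (r/R)², giving B = μ₀ I_d r/(2πR²) = 1.32×10^-9 T.

1.32×10^-9 T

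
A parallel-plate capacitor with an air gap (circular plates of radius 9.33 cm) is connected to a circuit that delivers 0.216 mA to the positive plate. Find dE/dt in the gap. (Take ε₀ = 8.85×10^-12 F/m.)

By continuity, I_d in the gap equals the 0.216 mA flowing in the wire.
Inverting I_d = ε₀ A dE/dt gives dE/dt = 2.16×10^-4 / (8.85×10^-12 · 0.02735) = 8.92×10^8 V/(m·s).

8.92×10^8 V/(m·s)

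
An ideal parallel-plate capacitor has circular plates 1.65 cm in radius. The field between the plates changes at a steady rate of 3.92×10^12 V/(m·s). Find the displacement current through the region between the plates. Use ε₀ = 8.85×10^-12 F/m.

0.0297 A

With a uniform field, Φ_E = EA, so I_d = ε₀ A dE/dt = 0.0297 A.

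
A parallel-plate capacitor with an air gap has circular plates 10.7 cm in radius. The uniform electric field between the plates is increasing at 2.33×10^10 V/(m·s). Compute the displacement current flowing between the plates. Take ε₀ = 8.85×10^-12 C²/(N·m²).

The displacement current is ε₀ times dΦ_E/dt = ε₀ A dE/dt = (8.85×10^-12)(0.03597)(2.33×10^10) = 7.42×10^-3 A.

7.42×10^-3 A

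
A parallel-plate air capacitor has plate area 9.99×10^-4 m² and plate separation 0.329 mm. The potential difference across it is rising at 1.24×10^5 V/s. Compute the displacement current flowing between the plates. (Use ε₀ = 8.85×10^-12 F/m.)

E = V/d so dE/dt = (dV/dt)/d = 3.769×10^8 V/(m·s), and I_d = ε₀ A dE/dt = (8.85×10^-12)(9.99×10^-4)(3.769×10^8) = 3.33×10^-6 A.

3.33×10^-6 A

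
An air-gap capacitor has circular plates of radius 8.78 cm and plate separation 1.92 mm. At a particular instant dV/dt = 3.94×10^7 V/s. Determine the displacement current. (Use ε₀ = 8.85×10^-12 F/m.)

4.40×10^-3 A

The displacement current equals the charging current C dV/dt. With C = ε₀A/d = (8.85×10^-12)(0.02422)/(1.92×10^-3) = 1.116×10^-10 F, I_d = (1.116×10^-10)(3.94×10^7) = 4.40×10^-3 A.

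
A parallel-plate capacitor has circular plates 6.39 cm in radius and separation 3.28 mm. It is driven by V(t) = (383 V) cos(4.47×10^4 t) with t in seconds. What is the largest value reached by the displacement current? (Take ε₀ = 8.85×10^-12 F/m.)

(dE/dt)_max = V₀ω/d = 5.220×10^9 V/(m·s); ω = 4.47×10^4 rad/s.
I_d,max = ε₀ A (dE/dt)_max = (8.85×10^-12)(0.01283)(5.220×10^9) = 5.93×10^-4 A.

5.93×10^-4 A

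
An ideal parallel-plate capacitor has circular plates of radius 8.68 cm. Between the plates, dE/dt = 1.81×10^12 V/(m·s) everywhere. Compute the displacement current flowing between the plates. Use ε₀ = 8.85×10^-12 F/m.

The displacement current is ε₀ times dΦ_E/dt = ε₀ A dE/dt = (8.85×10^-12)(0.02367)(1.81×10^12) = 0.379 A.

0.379 A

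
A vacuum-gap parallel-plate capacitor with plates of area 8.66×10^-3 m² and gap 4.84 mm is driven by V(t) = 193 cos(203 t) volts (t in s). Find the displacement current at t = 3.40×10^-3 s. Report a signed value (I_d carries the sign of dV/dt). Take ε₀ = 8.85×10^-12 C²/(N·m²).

C = ε₀A/d = (8.85×10^-12)(8.66×10^-3)/(4.84×10^-3) = 1.583×10^-11 F. dV/dt = V₀ω·−sin(ωt); at ωt = 0.6902 rad this factor is -0.6367.
I_d = C dV/dt = (1.583×10^-11)(193)(203)(-0.6367) = -3.95×10^-7 A.

-3.95×10^-7 A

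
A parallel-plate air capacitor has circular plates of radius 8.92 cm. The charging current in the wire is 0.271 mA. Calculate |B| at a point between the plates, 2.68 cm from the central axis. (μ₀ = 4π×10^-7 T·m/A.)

1.83×10^-10 T

Between the plates the displacement current equals the wire current: I_d = 0.271 mA = 2.71×10^-4 A.
For r < R the Ampère–Maxwell law gives B(2πr) = μ₀ I_d (r²/R²), so B = μ₀ I_d r/(2πR²) = (4π×10^-7)(2.71×10^-4)(0.0268)/(2π·0.0892²) = 1.83×10^-10 T.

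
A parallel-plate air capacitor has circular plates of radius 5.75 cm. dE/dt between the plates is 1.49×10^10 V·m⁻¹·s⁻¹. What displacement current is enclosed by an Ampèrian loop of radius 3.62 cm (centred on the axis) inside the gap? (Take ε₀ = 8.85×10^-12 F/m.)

Through the whole plate area (πR² = 0.01039 m²), I_d = ε₀ πR² dE/dt = 1.370×10^-3 A.
Through an area πr² the displacement current is I_d·(πr²/πR²) = I_d (r/R)² = 5.43×10^-4 A.

5.43×10^-4 A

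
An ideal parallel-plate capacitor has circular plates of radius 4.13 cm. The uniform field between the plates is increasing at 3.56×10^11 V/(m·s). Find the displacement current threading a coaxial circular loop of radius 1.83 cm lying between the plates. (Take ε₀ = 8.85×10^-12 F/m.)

Total displacement current: I_d = ε₀(πR²)(dE/dt) = (8.85×10^-12)(5.359×10^-3)(3.56×10^11) = 0.01688 A.
The field is uniform, so I_d,enc = I_d (r/R)² = (0.01688)(1.83/4.13)² = 3.31×10^-3 A.

3.31×10^-3 A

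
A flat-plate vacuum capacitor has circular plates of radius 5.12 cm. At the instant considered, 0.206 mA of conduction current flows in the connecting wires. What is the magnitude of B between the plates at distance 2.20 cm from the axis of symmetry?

Between the plates the displacement current equals the wire current: I_d = 0.206 mA = 2.06×10^-4 A.
For r < R the Ampère–Maxwell law gives B(2πr) = μ₀ I_d (r²/R²), so B = μ₀ I_d r/(2πR²) = (4π×10^-7)(2.06×10^-4)(0.0220)/(2π·0.0512²) = 3.46×10^-10 T.

3.46×10^-10 T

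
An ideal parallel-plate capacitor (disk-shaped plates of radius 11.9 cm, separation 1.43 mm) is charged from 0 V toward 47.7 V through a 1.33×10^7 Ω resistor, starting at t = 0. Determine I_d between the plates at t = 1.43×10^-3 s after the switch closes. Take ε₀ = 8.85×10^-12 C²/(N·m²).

2.43×10^-6 A

With C = ε₀A/d = (8.85×10^-12)(0.04449)/(1.43×10^-3) = 2.753×10^-10 F, the time constant is τ = RC = 3.661×10^-3 s, so t/τ = 0.3906 and e^(−t/τ) = 0.6767.
I_d = I_cond = (V₀/R) e^(−t/τ) = (3.586×10^-6)(0.6767) = 2.43×10^-6 A.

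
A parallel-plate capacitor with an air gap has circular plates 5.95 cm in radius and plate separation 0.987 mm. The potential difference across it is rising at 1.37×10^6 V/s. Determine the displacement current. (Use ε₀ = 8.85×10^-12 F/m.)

1.37×10^-4 A

The field between the plates is E = V/d, so dE/dt = (1.37×10^6)/(9.87×10^-4 m) = 1.388×10^9 V/(m·s).
I_d = ε₀ A (dE/dt) = (8.85×10^-12)(0.01112)(1.388×10^9) = 1.37×10^-4 A.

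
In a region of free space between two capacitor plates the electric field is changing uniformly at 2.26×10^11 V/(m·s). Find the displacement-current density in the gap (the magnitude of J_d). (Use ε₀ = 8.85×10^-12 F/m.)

2.00 A/m²

J_d = ε₀ dE/dt = (8.85×10^-12)(2.26×10^11) = 2.00 A/m².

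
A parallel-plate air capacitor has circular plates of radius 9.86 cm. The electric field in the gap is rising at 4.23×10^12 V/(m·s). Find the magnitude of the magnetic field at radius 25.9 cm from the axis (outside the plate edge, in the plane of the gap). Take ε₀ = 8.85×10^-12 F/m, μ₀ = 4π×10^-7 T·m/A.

Total displacement current: I_d = ε₀(πR²)(dE/dt) = (8.85×10^-12)(0.03054)(4.23×10^12) = 1.143 A.
For r ≥ R the full I_d is enclosed: B = μ₀ I_d/(2πr) = (4π×10^-7)(1.143)/(2π·0.259) = 8.83×10^-7 T.

8.83×10^-7 T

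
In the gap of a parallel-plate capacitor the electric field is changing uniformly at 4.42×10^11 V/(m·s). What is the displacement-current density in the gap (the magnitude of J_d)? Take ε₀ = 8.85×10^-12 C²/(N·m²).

J_d = ε₀ dE/dt = (8.85×10^-12)(4.42×10^11) = 3.91 A/m².

3.91 A/m²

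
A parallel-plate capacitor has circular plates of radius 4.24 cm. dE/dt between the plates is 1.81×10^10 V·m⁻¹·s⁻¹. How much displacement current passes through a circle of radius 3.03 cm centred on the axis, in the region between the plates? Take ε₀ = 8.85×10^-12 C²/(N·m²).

4.62×10^-4 A

Total displacement current: I_d = ε₀(πR²)(dE/dt) = (8.85×10^-12)(5.648×10^-3)(1.81×10^10) = 9.047×10^-4 A.
The field is uniform, so I_d,enc = I_d (r/R)² = (9.047×10^-4)(3.03/4.24)² = 4.62×10^-4 A.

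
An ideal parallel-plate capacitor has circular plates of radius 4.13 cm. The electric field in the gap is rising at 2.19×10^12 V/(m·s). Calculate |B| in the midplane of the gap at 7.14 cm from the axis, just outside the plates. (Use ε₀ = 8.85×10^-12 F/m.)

2.91×10^-7 T

Total displacement current: I_d = ε₀(πR²)(dE/dt) = (8.85×10^-12)(5.359×10^-3)(2.19×10^12) = 0.1039 A.
With r > R the enclosed displacement current is the full I_d; B = μ₀ I_d / (2πr) = 2.91×10^-7 T.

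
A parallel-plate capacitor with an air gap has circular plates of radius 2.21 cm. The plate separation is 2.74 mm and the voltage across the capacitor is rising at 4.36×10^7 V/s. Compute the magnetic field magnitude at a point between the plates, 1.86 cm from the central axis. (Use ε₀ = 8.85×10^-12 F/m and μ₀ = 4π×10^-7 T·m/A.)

1.65×10^-9 T

I_d = C dV/dt with C = ε₀πR²/d = 4.955×10^-12 F, so I_d = (4.955×10^-12)(4.36×10^7) = 2.160×10^-4 A.
For r < R the Ampère–Maxwell law gives B(2πr) = μ₀ I_d (r²/R²), so B = μ₀ I_d r/(2πR²) = (4π×10^-7)(2.160×10^-4)(0.0186)/(2π·0.0221²) = 1.65×10^-9 T.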